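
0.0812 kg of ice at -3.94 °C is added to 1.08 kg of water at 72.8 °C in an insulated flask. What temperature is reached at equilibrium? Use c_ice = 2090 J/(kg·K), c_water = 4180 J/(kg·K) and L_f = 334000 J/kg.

T_f ≈ 62.0 °C

Setting the total heat transfer to zero:
ice -3.94→0 °C: 0.0812·2090·3.94 = 668.65; melt ice: 0.0812·334000 = 27121; warm the meltwater: 339.42 T; water: 4514.4(T − 72.8)
4853.8 T = 328648 − 27789 = 300859
T ≈ 61.98 °C (positive, so assuming full melt was valid).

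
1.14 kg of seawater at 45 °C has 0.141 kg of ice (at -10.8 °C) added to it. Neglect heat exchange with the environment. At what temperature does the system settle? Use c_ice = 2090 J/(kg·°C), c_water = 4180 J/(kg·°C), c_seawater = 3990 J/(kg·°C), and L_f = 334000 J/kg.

T_f ≈ 30.1 °C

Energy balance with sensible and latent terms:
ice -10.8→0 °C: 0.141·2090·10.8 = 3182.7
  fusion: m_ice L_f = 0.141·334000 = 47094
  warm the meltwater: 589.38 T
  seawater cools: 1.14·3990·(T − 45) = 4548.6(T − 45)
5138 T = 204687 − 50277 = 154410
T ≈ 30.05 °C (positive, so assuming full melt was valid).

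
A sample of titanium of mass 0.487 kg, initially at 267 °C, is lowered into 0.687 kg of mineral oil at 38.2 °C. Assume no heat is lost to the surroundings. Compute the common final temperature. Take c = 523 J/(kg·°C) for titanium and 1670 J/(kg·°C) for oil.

T_f ≈ 79.8 °C

Heat lost by the titanium equals heat gained by the oil:
0.487·523·(267 − T) = 0.687·1670·(T − 38.2)
254.7(267 − T) = 1147.3(T − 38.2)
1402 T = 111832  ⇒  T ≈ 79.77 °C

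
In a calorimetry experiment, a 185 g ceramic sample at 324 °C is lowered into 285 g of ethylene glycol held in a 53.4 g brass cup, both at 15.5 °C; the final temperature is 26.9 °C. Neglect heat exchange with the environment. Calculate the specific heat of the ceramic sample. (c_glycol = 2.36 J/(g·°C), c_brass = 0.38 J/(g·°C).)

Taking heat into each body as positive, Σ m c ΔT = 0:
185·c·(26.9 − 324) + 285·2.36·(26.9 − 15.5) + 53.4·0.38·(26.9 − 15.5) = 0
-54964 c = -7899
c = -7899/-54964 ≈ 0.1437 J/(g·°C)

c ≈ 0.144 J/(g·°C)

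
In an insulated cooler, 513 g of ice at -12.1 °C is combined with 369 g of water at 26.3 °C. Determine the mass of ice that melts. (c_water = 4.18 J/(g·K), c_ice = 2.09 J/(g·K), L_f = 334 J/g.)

m_melted ≈ 82.6 g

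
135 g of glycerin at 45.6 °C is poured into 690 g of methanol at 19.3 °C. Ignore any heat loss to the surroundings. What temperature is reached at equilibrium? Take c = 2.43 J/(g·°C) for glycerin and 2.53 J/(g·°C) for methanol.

T_f ≈ 23.5 °C

With ΣQ=0 the equilibrium temperature is the m·c-weighted mean:
T_f = (328.05*45.6 + 1745.7*19.3) / (328.05 + 1745.7)
    = 48651 / 2073.8 ≈ 23.46 °C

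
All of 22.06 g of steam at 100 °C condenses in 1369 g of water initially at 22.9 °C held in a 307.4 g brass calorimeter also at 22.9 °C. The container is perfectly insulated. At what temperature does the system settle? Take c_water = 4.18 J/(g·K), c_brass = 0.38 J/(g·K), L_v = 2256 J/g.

Conservation of energy gives ΣQ = 0:
latent heat released on condensation: 22.06·2256 = 49767; condensed water 100 °C→T: 92.21(T − 100); water warms: 1369·4.18·(T − 22.9) = 5722.4(T − 22.9); cup: 116.81(T − 22.9)
5931.4 T = 49767 + 9221.1 + 133718 = 192707
T ≈ 32.49 °C (< 100 °C, so full condensation is consistent).

T_f ≈ 32.5 °C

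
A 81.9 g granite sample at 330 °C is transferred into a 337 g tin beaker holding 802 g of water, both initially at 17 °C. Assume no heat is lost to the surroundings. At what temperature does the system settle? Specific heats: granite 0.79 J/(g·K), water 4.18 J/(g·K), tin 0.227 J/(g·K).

T_f ≈ 22.8 °C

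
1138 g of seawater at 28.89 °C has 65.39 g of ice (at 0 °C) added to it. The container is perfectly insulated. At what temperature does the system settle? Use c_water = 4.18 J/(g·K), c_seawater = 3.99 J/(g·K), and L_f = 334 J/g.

T_f ≈ 22.7 °C

Energy conservation, ΣQ = 0:
latent heat to melt: 65.39·334 = 21840
  warm the meltwater: 273.33 T
  seawater cools: 1138·3.99·(T − 28.89) = 4540.6(T − 28.89)
4814 T = 131179 − 21840 = 109338
T ≈ 22.71 °C — above 0 °C, consistent with complete melting.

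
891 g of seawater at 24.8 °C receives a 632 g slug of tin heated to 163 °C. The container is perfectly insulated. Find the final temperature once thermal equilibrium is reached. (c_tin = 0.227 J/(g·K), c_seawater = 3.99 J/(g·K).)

T_f ≈ 30.2 °C

T_f is the heat-capacity-weighted average of the initial temperatures:
T_f = (143.46×163 + 3555.1×24.8) / (143.46 + 3555.1)
    = 111551 / 3698.6 ≈ 30.16 °C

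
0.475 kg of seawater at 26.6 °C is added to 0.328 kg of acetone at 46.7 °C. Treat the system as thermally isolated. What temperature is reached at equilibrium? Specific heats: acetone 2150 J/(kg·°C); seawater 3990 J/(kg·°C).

T_f ≈ 32.1 °C

Let T be the final temperature. ΣQ_i = 0:
0.328·2150·(T − 46.7) + 0.475·3990·(T − 26.6) = 0
705.2(T − 46.7) + 1895.2(T − 26.6) = 0
2600.4 T = 83346
T = 83346 / 2600.4 = 32.1 °C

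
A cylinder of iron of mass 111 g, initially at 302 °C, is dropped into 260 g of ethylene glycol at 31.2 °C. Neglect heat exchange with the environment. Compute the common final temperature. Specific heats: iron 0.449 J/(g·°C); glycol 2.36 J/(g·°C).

T_f ≈ 51.5 °C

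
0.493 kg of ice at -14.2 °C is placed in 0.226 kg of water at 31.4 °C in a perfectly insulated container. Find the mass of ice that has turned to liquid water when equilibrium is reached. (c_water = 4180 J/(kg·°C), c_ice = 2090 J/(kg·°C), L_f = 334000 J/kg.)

Cooling the water to 0 °C releases 0.226·4180·31.4 = 29663 J.
Warming the ice to 0 °C takes 0.493·2090·14.2 = 14631 J, leaving 15032 J for melting.
Fully melting the ice requires m_ice L_f = 0.493·334000 = 164662 J.
That's not enough to melt it all — equilibrium is at 0 °C with ice remaining.
m_melt = 15032 / L_f = 0.04501 kg.

m_melted ≈ 0.045 kg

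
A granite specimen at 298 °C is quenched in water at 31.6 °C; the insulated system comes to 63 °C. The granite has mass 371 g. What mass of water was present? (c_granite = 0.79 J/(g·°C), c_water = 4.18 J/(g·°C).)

Conservation of energy gives ΣQ = 0:
371×0.79×(63 − 298) + m×4.18×(63 − 31.6) = 0
131.25 m = 68876
m = 68876/131.25 ≈ 524.8 g

m ≈ 525 g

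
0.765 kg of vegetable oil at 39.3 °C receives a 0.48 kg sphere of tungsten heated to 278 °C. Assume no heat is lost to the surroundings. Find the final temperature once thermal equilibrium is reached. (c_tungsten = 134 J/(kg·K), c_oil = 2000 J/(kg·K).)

T_f ≈ 48.9 °C

Taking heat into each body as positive, Σ m c ΔT = 0:
0.48*134*(T − 278) + 0.765*2000*(T − 39.3) = 0
1594.3 T = 78010
T = 78010 / 1594.3 = 48.9 °C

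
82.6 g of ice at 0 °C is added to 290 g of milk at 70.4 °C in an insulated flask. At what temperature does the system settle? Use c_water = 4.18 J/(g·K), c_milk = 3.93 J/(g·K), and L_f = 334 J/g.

Let T be the final temperature. ΣQ_i = 0:
fusion: m_ice L_f = 82.6×334 = 27588
  warm the meltwater: 345.27 T
  milk cools: 290×3.93×(T − 70.4) = 1139.7(T − 70.4)
1485 T = 80235 − 27588 = 52646
T ≈ 35.45 °C (positive, so assuming full melt was valid).

T_f ≈ 35.5 °C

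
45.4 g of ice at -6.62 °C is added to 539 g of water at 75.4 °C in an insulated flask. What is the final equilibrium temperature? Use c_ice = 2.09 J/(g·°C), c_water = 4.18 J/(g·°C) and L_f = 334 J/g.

Setting the total heat transfer to zero:
ice -6.62→0 °C: 45.4×2.09×6.62 = 628.15
  melt ice: 45.4×334 = 15164
  warm the meltwater: 189.77 T
  water cools: 539×4.18×(T − 75.4) = 2253(T − 75.4)
2442.8 T = 169878 − 15792 = 154086
T ≈ 63.08 °C — above 0 °C, consistent with complete melting.

T_f ≈ 63.1 °C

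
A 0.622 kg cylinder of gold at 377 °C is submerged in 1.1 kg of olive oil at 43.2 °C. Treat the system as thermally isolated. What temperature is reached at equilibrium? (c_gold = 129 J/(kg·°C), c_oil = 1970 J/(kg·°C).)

T_f ≈ 55.1 °C

Setting the total heat transfer to zero:
0.622×129×(T − 377) + 1.1×1970×(T − 43.2) = 0
80.24(T − 377) + 2167(T − 43.2) = 0
(80.24 + 2167) T = 80.24×377 + 2167×43.2
T ≈ 55.12 °C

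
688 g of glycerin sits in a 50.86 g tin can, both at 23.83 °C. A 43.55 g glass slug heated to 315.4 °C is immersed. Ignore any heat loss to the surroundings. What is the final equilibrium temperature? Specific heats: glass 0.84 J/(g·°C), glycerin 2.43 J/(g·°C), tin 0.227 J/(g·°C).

T_f ≈ 30.0 °C

Energy conservation, ΣQ = 0:
43.55×0.84×(T − 315.4) + 688×2.43×(T − 23.83) + 50.86×0.227×(T − 23.83) = 0
(36.58 + 1671.8 + 11.55) T = 36.58×315.4 + 1671.8×23.83 + 11.55×23.83
T = 51653 / 1720 = 30 °C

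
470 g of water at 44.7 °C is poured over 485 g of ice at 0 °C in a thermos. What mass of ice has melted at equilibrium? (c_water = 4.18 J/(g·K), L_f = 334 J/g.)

m_melted ≈ 263 g

Cooling the water to 0 °C releases 470×4.18×44.7 = 87818 J.
Fully melting the ice requires m_ice L_f = 485×334 = 161990 J.
87818 J < 161990 J, so only part of the ice melts and the system sits at 0 °C.
Mass melted = 87818/334 ≈ 262.9 g.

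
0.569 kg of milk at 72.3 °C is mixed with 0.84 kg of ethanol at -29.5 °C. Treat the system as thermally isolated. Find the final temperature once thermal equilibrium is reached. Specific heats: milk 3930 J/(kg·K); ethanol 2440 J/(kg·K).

Heat lost by the milk equals heat gained by the ethanol:
0.569×3930×(72.3 − T) = 0.84×2440×(T − (-29.5))
2236.2(72.3 − T) = 2049.6(T − (-29.5))
4285.8 T = 101212  ⇒  T ≈ 23.62 °C

T_f ≈ 23.6 °C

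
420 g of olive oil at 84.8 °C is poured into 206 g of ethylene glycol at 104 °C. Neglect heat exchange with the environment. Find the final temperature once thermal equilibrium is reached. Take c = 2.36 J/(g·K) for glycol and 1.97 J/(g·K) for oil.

Heat lost by the glycol equals heat gained by the oil:
206·2.36·(104 − T) = 420·1.97·(T − 84.8)
486.16(104 − T) = 827.4(T − 84.8)
1313.6 T = 120724  ⇒  T ≈ 91.91 °C

T_f ≈ 91.9 °C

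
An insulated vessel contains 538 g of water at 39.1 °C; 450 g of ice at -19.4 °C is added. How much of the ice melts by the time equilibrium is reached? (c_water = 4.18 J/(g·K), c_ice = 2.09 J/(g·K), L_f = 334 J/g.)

Water can give up m c ΔT = 538·4.18·39.1 = 87930 J before reaching 0 °C.
Of that, 450·2.09·19.4 = 18246 J goes to bring the ice to 0 °C, leaving 69684 J.
To melt every bit of ice: 450·334 = 150300 J.
That's not enough to melt it all — equilibrium is at 0 °C with ice remaining.
m_melted·334 = 69684  ⇒  m_melted ≈ 208.6 g.

m_melted ≈ 209 g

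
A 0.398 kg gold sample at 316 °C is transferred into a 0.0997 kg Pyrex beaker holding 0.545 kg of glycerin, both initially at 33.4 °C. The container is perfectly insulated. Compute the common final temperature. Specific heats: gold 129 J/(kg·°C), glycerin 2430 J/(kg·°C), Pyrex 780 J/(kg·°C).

T_f ≈ 43.4 °C

Heat gained plus heat lost sum to zero:
0.398*129*(T − 316) + 0.545*2430*(T − 33.4) + 0.0997*780*(T − 33.4) = 0
(51.34 + 1324.4 + 77.77) T = 51.34*316 + 1324.4*33.4 + 77.77*33.4
T ≈ 43.38 °C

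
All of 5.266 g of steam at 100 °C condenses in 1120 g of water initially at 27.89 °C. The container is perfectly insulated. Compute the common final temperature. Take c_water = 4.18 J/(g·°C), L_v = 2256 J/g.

T_f ≈ 30.8 °C

Net heat exchanged in the isolated system is zero:
condense steam: −5.266·2256 = −11880; condensate cools 100→T: 5.266·4.18·(T − 100) = 22.01(T − 100); original water: 4681.6(T − 27.89)
4703.6 T = 11880 + 2201.2 + 130570 = 144651
T ≈ 30.75 °C — below 100 °C, confirming all the steam condensed.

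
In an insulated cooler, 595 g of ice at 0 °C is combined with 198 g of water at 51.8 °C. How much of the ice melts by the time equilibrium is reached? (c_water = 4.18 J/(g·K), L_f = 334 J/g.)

m_melted ≈ 128 g

Cooling the water to 0 °C releases 198·4.18·51.8 = 42872 J.
Fully melting the ice requires m_ice L_f = 595·334 = 198730 J.
42872 J < 198730 J, so only part of the ice melts and the system sits at 0 °C.
m_melt = 42872 / L_f = 128.4 g.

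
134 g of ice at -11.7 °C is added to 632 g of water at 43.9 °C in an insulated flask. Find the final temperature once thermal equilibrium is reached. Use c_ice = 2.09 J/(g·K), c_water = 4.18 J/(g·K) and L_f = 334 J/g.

Let T be the final temperature. ΣQ_i = 0:
warm ice to 0 °C: 134×2.09×(0 − (-11.7)) = 3276.7; melt ice: 134×334 = 44756; warm the meltwater: 560.12 T; water cools: 632×4.18×(T − 43.9) = 2641.8(T − 43.9)
3201.9 T = 115973 − 48033 = 67941
T ≈ 21.22 °C — above 0 °C, consistent with complete melting.

T_f ≈ 21.2 °C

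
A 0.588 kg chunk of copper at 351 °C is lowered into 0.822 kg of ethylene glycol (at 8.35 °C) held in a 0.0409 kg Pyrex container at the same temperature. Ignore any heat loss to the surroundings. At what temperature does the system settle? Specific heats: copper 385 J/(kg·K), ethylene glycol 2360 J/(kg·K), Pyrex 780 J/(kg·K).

T_f ≈ 43.6 °C

T_f = Σ m_i c_i T_i / Σ m_i c_i:
T_f = (226.38·351 + 1939.9·8.35 + 31.9·8.35) / (226.38 + 1939.9 + 31.9)
    = 95924 / 2198.2 ≈ 43.64 °C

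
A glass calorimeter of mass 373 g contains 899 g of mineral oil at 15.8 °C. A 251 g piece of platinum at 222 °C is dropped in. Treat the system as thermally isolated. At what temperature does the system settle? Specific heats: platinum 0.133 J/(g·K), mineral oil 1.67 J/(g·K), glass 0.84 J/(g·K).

Net heat exchanged in the isolated system is zero:
251·0.133·(T − 222) + 899·1.67·(T − 15.8) + 373·0.84·(T − 15.8) = 0
33.38(T − 222) + 1501.3(T − 15.8) + 313.32(T − 15.8) = 0
(33.38 + 1501.3 + 313.32) T = 33.38·222 + 1501.3·15.8 + 313.32·15.8
T = 36082 / 1848 = 19.5 °C

T_f ≈ 19.5 °C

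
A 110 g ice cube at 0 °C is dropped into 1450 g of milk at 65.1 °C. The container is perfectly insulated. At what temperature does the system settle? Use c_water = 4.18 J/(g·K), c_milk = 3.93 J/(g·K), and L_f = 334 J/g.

T_f ≈ 54.3 °C

Energy conservation, ΣQ = 0:
fusion: m_ice L_f = 110×334 = 36740
  warm the meltwater: 459.8 T
  milk: 5698.5(T − 65.1)
6158.3 T = 370972 − 36740 = 334232
T ≈ 54.27 °C — above 0 °C, consistent with complete melting.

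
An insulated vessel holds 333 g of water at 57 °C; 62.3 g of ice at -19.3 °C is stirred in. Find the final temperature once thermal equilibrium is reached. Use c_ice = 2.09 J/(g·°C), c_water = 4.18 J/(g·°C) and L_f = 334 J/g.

T_f ≈ 33.9 °C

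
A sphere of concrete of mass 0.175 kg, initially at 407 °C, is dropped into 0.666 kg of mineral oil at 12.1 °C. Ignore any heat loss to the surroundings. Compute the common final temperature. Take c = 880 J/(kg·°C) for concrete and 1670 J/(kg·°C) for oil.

T_f = Σ m_i c_i T_i / Σ m_i c_i:
T_f = (154*407 + 1112.2*12.1) / (154 + 1112.2)
    = 76136 / 1266.2 ≈ 60.13 °C

T_f ≈ 60.1 °C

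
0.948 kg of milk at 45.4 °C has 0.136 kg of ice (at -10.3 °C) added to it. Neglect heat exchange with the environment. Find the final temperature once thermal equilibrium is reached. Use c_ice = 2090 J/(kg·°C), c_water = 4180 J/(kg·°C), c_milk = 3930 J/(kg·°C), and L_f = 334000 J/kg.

T_f ≈ 28.1 °C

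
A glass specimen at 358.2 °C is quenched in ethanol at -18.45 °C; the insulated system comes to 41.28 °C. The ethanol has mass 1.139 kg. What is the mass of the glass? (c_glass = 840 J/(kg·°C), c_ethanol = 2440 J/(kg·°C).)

m ≈ 0.624 kg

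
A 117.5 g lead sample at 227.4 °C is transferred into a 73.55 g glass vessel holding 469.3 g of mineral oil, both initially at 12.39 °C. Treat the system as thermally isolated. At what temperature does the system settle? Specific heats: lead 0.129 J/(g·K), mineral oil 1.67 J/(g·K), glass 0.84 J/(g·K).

T_f ≈ 16.2 °C

Heat gained plus heat lost sum to zero:
117.5·0.129·(T − 227.4) + 469.3·1.67·(T − 12.39) + 73.55·0.84·(T − 12.39) = 0
(15.16 + 783.73 + 61.78) T = 15.16·227.4 + 783.73·12.39 + 61.78·12.39
T ≈ 16.18 °C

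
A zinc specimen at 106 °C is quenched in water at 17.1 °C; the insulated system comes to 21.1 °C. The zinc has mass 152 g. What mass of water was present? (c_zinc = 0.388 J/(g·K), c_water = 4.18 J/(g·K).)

|Q_zinc| = |Q_water|:
152·0.388·(106 − 21.1) = m·4.18·(21.1 − 17.1)
16.72 m = 5007.1  ⇒  m ≈ 299.5 g

m ≈ 299 g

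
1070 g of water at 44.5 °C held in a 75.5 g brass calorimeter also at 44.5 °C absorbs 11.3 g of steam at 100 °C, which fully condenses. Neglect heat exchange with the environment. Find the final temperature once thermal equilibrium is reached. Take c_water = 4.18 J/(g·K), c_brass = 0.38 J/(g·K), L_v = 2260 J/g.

T_f ≈ 50.7 °C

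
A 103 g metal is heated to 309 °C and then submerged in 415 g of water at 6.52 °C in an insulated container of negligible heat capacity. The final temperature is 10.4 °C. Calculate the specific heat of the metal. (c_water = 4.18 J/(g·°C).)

Setting the total heat transfer to zero:
103×c×(10.4 − 309) + 415×4.18×(10.4 − 6.52) = 0
-30756 c = -6730.6
c = -6730.6/-30756 ≈ 0.2188 J/(g·°C)

c ≈ 0.219 J/(g·°C)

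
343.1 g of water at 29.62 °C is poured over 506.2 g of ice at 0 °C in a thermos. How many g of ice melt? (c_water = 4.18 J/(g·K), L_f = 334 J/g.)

m_melted ≈ 127 g

Cooling the water to 0 °C releases 343.1·4.18·29.62 = 42480 J.
Melting all 506.2 g of ice would need 506.2·334 = 169071 J.
Since 42480 < 169071 J, not all the ice melts; equilibrium is at 0 °C.
m_melt = 42480 / L_f = 127.2 g.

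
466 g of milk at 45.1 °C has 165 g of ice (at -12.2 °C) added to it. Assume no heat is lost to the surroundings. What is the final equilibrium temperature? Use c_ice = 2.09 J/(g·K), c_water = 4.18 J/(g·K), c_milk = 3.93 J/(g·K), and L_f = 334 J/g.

T_f ≈ 9.2 °C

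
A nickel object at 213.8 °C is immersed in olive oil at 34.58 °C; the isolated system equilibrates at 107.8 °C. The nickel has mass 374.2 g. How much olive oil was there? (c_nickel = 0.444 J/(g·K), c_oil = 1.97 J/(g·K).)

Heat lost by the nickel = heat gained by the oil:
374.2·0.444·(213.8 − 107.8) = m·1.97·(107.8 − 34.58)
144.24 m = 17611  ⇒  m ≈ 122.1 g

m ≈ 122 g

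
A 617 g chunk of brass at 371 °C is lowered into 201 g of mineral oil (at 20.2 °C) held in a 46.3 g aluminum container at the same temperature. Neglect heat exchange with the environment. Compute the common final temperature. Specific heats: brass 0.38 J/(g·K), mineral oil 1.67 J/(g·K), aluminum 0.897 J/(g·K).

T_f ≈ 154.7 °C

Net heat exchanged in the isolated system is zero:
617·0.38·(T − 371) + 201·1.67·(T − 20.2) + 46.3·0.897·(T − 20.2) = 0
234.46(T − 371) + 335.67(T − 20.2) + 41.53(T − 20.2) = 0
(234.46 + 335.67 + 41.53) T = 234.46·371 + 335.67·20.2 + 41.53·20.2
T ≈ 154.67 °C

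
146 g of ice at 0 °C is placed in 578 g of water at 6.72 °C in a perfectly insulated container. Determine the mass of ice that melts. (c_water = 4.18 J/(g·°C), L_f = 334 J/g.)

Water can give up m c ΔT = 578×4.18×6.72 = 16236 J before reaching 0 °C.
To melt every bit of ice: 146×334 = 48764 J.
That's not enough to melt it all — equilibrium is at 0 °C with ice remaining.
m_melted×334 = 16236  ⇒  m_melted ≈ 48.61 g.

m_melted ≈ 48.6 g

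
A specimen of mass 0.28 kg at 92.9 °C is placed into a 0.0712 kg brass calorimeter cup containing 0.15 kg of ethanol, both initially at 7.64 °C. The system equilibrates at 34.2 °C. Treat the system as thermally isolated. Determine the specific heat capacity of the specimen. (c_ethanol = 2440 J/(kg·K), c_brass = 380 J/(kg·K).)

c ≈ 635 J/(kg·K)

Net heat exchanged in the isolated system is zero:
0.28×c×(34.2 − 92.9) + 0.15×2440×(34.2 − 7.64) + 0.0712×380×(34.2 − 7.64) = 0
-16.44 c = -10440
c = -10440/-16.44 ≈ 635.2 J/(kg·K)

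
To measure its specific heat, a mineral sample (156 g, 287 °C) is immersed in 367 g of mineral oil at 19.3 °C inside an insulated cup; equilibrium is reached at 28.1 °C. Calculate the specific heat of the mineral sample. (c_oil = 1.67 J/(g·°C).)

c ≈ 0.134 J/(g·°C)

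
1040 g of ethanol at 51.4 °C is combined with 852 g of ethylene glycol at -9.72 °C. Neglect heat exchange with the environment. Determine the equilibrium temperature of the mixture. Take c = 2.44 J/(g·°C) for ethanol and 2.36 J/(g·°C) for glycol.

T_f ≈ 24.4 °C

Conservation of energy gives ΣQ = 0:
1040×2.44×(T − 51.4) + 852×2.36×(T − (-9.72)) = 0
2537.6(T − 51.4) + 2010.7(T − (-9.72)) = 0
4548.3 T = 110888
T = 110888 / 4548.3 = 24.4 °C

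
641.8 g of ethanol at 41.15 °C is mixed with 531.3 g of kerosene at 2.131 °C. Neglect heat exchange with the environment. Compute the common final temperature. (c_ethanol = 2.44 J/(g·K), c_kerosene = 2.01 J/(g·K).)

Conservation of energy gives ΣQ = 0:
641.8*2.44*(T − 41.15) + 531.3*2.01*(T − 2.131) = 0
1566(T − 41.15) + 1067.9(T − 2.131) = 0
(1566 + 1067.9) T = 1566*41.15 + 1067.9*2.131
T = 66716/2633.9 ≈ 25.33 °C

T_f ≈ 25.3 °C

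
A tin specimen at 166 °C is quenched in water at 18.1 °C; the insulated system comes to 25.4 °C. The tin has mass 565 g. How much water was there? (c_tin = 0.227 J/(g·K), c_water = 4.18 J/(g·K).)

Heat lost by the tin = heat gained by the water:
565×0.227×(166 − 25.4) = m×4.18×(25.4 − 18.1)
30.51 m = 18033  ⇒  m ≈ 591 g

m ≈ 591 g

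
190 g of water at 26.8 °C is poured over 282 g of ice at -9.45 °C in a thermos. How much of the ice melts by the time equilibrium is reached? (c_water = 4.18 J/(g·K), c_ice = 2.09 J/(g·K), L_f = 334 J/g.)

m_melted ≈ 47.1 g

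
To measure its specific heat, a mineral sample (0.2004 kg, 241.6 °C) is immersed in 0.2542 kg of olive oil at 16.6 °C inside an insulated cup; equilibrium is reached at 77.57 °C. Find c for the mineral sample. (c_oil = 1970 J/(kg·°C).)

Heat lost by the mineral sample = heat gained by the oil:
0.2004·c·(241.6 − 77.57) = 0.2542·1970·(77.57 − 16.6)
32.87 c = 30532  ⇒  c ≈ 928.8 J/(kg·°C)

c ≈ 929 J/(kg·°C)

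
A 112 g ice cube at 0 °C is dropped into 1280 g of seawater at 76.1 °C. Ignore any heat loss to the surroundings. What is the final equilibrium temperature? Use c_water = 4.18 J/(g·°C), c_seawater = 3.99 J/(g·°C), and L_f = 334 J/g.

T_f ≈ 63.0 °C

Sum of m c ΔT and latent-heat terms is zero:
latent heat to melt: 112×334 = 37408; meltwater 0→T: 112×4.18×T = 468.16 T; seawater: 5107.2(T − 76.1)
5575.4 T = 388658 − 37408 = 351250
T ≈ 63.00 °C. Since T > 0 °C, the all-ice-melts assumption holds.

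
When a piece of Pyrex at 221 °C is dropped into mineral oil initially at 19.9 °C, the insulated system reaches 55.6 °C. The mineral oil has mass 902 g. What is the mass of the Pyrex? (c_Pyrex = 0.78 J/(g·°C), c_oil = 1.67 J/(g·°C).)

m ≈ 417 g

Setting the total heat transfer to zero:
m·0.78·(55.6 − 221) + 902·1.67·(55.6 − 19.9) = 0
-129.01 m = -53776
m = -53776/-129.01 ≈ 416.8 g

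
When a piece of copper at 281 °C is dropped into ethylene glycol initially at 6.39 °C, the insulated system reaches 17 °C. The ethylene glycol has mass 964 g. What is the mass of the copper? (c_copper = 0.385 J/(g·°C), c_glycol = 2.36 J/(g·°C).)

Taking heat into each body as positive, Σ m c ΔT = 0:
m·0.385·(17 − 281) + 964·2.36·(17 − 6.39) = 0
-101.64 m = -24138
m = -24138/-101.64 ≈ 237.5 g

m ≈ 237 g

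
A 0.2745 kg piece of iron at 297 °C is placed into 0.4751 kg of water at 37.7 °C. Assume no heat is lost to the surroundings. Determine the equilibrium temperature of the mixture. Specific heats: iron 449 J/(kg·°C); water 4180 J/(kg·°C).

Taking heat into each body as positive, Σ m c ΔT = 0:
0.2745×449×(T − 297) + 0.4751×4180×(T − 37.7) = 0
(123.25 + 1985.9) T = 123.25×297 + 1985.9×37.7
T = 111475/2109.2 ≈ 52.85 °C

T_f ≈ 52.9 °C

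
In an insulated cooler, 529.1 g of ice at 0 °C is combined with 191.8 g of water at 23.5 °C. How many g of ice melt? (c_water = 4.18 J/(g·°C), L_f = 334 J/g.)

m_melted ≈ 56.4 g

Water can give up m c ΔT = 191.8·4.18·23.5 = 18841 J before reaching 0 °C.
Melting all 529.1 g of ice would need 529.1·334 = 176719 J.
Since 18841 < 176719 J, not all the ice melts; equilibrium is at 0 °C.
m_melt = 18841 / L_f = 56.41 g.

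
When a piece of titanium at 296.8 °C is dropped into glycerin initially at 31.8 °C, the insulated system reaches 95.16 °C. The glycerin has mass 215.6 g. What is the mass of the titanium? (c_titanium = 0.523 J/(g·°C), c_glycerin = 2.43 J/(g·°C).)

m ≈ 315 g

|Q_titanium| = |Q_glycerin|:
m·0.523·(296.8 − 95.16) = 215.6·2.43·(95.16 − 31.8)
105.46 m = 33195  ⇒  m ≈ 314.8 g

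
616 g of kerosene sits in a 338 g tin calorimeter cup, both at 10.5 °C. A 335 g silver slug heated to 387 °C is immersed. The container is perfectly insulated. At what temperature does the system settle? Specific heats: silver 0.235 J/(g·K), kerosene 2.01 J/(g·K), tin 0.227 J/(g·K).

T_f ≈ 31.8 °C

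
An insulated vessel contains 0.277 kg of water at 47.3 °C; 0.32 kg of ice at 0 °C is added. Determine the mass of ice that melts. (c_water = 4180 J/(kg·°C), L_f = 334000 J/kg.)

m_melted ≈ 0.164 kg

Cooling the water to 0 °C releases 0.277·4180·47.3 = 54767 J.
Melting all 0.32 kg of ice would need 0.32·334000 = 106880 J.
Since 54767 < 106880 J, not all the ice melts; equilibrium is at 0 °C.
m_melted·334000 = 54767  ⇒  m_melted ≈ 0.164 kg.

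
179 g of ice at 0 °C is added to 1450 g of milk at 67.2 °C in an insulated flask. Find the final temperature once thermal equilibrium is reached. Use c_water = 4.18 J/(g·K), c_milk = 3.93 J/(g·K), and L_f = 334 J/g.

Let T be the final temperature. ΣQ_i = 0:
melt ice: 179×334 = 59786
  warm the meltwater: 748.22 T
  milk: 5698.5(T − 67.2)
6446.7 T = 382939 − 59786 = 323153
T ≈ 50.13 °C (positive, so assuming full melt was valid).

T_f ≈ 50.1 °C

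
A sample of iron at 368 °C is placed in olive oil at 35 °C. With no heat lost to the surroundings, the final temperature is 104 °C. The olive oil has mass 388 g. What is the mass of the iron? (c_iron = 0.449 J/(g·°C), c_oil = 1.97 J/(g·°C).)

m ≈ 445 g

Heat lost by the iron = heat gained by the oil:
m×0.449×(368 − 104) = 388×1.97×(104 − 35)
118.54 m = 52741  ⇒  m ≈ 444.9 g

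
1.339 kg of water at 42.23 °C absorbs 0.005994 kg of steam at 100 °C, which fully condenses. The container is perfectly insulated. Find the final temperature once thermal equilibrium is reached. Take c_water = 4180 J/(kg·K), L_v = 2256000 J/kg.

T_f ≈ 44.9 °C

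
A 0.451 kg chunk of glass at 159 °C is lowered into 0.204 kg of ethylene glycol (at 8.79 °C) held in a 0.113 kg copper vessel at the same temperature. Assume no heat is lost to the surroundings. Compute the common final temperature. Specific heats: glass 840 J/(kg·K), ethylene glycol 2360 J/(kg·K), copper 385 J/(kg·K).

T_f ≈ 71.8 °C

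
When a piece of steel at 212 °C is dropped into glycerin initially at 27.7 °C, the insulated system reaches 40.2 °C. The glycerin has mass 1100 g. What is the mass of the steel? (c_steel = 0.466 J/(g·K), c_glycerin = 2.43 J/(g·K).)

Energy conservation, ΣQ = 0:
m·0.466·(40.2 − 212) + 1100·2.43·(40.2 − 27.7) = 0
-80.06 m = -33413
m = -33413/-80.06 ≈ 417.3 g

m ≈ 417 g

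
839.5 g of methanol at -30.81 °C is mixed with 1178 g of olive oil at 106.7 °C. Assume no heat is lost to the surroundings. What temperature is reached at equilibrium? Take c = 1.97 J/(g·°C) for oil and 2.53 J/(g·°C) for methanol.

T_f ≈ 41.0 °C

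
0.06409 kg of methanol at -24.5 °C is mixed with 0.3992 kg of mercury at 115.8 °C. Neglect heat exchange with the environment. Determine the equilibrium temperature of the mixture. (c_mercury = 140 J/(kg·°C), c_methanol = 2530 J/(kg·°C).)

T_f ≈ 11.5 °C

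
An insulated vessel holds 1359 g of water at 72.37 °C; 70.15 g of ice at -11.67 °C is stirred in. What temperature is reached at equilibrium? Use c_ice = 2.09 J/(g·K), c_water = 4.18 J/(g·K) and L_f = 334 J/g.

T_f ≈ 64.6 °C

Energy balance with sensible and latent terms:
ice -11.67→0 °C: 70.15×2.09×11.67 = 1711
  latent heat to melt: 70.15×334 = 23430
  meltwater 0→T: 70.15×4.18×T = 293.23 T
  water: 5680.6(T − 72.37)
5973.8 T = 411106 − 25141 = 385965
T ≈ 64.61 °C — above 0 °C, consistent with complete melting.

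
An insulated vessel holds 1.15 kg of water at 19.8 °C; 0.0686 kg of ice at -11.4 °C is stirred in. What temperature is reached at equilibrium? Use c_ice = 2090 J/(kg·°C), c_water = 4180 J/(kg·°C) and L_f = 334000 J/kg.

T_f ≈ 13.9 °C

Net heat exchanged in the isolated system is zero:
ice -11.4→0 °C: 0.0686·2090·11.4 = 1634.5
  latent heat to melt: 0.0686·334000 = 22912
  meltwater 0→T: 0.0686·4180·T = 286.75 T
  water: 4807(T − 19.8)
5093.7 T = 95179 − 24547 = 70632
T ≈ 13.87 °C (positive, so assuming full melt was valid).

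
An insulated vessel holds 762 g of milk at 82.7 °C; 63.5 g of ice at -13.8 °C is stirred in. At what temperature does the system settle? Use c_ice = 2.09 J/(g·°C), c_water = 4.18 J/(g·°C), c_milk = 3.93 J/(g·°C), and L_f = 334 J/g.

T_f ≈ 68.9 °C

Energy conservation, ΣQ = 0:
warm ice to 0 °C: 63.5×2.09×(0 − (-13.8)) = 1831.5; latent heat to melt: 63.5×334 = 21209; meltwater 0→T: 63.5×4.18×T = 265.43 T; milk cools: 762×3.93×(T − 82.7) = 2994.7(T − 82.7)
3260.1 T = 247658 − 23040 = 224618
T ≈ 68.90 °C (positive, so assuming full melt was valid).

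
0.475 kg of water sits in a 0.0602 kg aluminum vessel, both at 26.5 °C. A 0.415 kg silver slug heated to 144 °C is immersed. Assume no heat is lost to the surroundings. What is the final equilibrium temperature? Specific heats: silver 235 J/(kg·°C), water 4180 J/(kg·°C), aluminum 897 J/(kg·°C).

Heat gained plus heat lost sum to zero:
0.415*235*(T − 144) + 0.475*4180*(T − 26.5) + 0.0602*897*(T − 26.5) = 0
97.52(T − 144) + 1985.5(T − 26.5) + 54(T − 26.5) = 0
(97.52 + 1985.5 + 54) T = 97.52*144 + 1985.5*26.5 + 54*26.5
T = 68090/2137 ≈ 31.86 °C

T_f ≈ 31.9 °C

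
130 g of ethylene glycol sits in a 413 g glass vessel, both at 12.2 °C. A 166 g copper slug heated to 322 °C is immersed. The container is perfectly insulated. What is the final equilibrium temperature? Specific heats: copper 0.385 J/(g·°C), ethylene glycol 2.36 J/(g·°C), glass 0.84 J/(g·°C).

T_f ≈ 39.8 °C

Conservation of energy gives ΣQ = 0:
166*0.385*(T − 322) + 130*2.36*(T − 12.2) + 413*0.84*(T − 12.2) = 0
63.91(T − 322) + 306.8(T − 12.2) + 346.92(T − 12.2) = 0
717.63 T = 28554
T ≈ 39.79 °C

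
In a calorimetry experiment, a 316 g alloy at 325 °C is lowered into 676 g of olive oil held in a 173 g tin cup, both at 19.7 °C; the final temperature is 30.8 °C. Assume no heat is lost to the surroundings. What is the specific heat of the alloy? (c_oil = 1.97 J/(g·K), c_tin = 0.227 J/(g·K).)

c ≈ 0.164 J/(g·K)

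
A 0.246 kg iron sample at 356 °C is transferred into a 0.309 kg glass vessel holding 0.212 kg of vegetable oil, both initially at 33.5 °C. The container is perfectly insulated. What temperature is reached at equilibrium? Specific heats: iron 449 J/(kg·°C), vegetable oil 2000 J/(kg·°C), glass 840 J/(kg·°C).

With ΣQ=0 the equilibrium temperature is the m·c-weighted mean:
T_f = (110.45·356 + 424·33.5 + 259.56·33.5) / (110.45 + 424 + 259.56)
    = 62221 / 794.01 ≈ 78.36 °C

T_f ≈ 78.4 °C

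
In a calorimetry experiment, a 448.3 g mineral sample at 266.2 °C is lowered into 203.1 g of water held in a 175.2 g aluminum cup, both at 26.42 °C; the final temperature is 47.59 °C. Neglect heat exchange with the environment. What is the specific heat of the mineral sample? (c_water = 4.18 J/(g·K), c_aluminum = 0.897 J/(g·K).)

Energy conservation, ΣQ = 0:
448.3·c·(47.59 − 266.2) + 203.1·4.18·(47.59 − 26.42) + 175.2·0.897·(47.59 − 26.42) = 0
-98003 c = -21299
c = -21299/-98003 ≈ 0.2173 J/(g·K)

c ≈ 0.217 J/(g·K)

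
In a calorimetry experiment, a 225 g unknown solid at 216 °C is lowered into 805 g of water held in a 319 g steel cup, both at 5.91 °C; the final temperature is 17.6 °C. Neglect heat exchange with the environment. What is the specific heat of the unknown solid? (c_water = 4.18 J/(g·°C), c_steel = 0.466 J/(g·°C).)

Heat gained plus heat lost sum to zero:
225×c×(17.6 − 216) + 805×4.18×(17.6 − 5.91) + 319×0.466×(17.6 − 5.91) = 0
-44640 c = -41073
c = -41073/-44640 ≈ 0.9201 J/(g·°C)

c ≈ 0.92 J/(g·°C)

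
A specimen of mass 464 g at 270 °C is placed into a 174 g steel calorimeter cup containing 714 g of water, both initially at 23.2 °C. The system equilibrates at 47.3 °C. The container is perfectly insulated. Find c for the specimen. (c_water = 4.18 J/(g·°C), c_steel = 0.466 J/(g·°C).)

c ≈ 0.715 J/(g·°C)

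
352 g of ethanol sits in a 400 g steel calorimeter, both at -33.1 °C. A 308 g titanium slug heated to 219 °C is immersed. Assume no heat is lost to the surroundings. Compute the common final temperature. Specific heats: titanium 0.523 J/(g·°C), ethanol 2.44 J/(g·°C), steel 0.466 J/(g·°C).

T_f ≈ 0.6 °C

T_f = Σ m_i c_i T_i / Σ m_i c_i:
T_f = (161.08*219 + 858.88*(-33.1) + 186.4*(-33.1)) / (161.08 + 858.88 + 186.4)
    = 678.63 / 1206.4 ≈ 0.56 °C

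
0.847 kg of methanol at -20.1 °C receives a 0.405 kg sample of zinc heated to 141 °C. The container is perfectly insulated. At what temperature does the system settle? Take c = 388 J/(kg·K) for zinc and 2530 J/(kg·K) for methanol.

Set heat shed by the hot body equal to heat absorbed by the cold body:
0.405×388×(141 − T) = 0.847×2530×(T − (-20.1))
157.14(141 − T) = 2142.9(T − (-20.1))
2300 T = -20916  ⇒  T ≈ -9.09 °C

T_f ≈ -9.1 °C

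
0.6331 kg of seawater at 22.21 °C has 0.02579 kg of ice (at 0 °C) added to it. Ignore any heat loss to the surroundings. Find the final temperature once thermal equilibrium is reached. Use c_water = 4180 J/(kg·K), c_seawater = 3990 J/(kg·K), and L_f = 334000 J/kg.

T_f ≈ 18.0 °C

Taking heat into each body as positive, Σ m c ΔT = 0:
melt ice: 0.02579·334000 = 8613.9; warm the meltwater: 107.8 T; seawater cools: 0.6331·3990·(T − 22.21) = 2526.1(T − 22.21)
2633.9 T = 56104 − 8613.9 = 47490
T ≈ 18.03 °C (positive, so assuming full melt was valid).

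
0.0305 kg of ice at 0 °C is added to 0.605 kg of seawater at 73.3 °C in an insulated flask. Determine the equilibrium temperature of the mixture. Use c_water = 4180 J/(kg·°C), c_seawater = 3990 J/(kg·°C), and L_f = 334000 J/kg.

Conservation of energy gives ΣQ = 0:
fusion: m_ice L_f = 0.0305×334000 = 10187; meltwater 0→T: 0.0305×4180×T = 127.49 T; seawater: 2413.9(T − 73.3)
2541.4 T = 176943 − 10187 = 166756
T ≈ 65.61 °C (positive, so assuming full melt was valid).

T_f ≈ 65.6 °C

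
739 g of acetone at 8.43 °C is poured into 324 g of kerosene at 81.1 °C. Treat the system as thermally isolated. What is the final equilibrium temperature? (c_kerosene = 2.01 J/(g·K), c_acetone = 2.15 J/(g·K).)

Setting the total heat transfer to zero:
324×2.01×(T − 81.1) + 739×2.15×(T − 8.43) = 0
2240.1 T = 66210
T = 66210/2240.1 ≈ 29.56 °C

T_f ≈ 29.6 °C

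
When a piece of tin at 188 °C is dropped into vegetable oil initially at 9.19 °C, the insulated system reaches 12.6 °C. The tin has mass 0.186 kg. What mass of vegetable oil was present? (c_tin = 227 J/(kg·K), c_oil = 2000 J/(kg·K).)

Heat lost by the tin = heat gained by the oil:
0.186×227×(188 − 12.6) = m×2000×(12.6 − 9.19)
6820 m = 7405.7  ⇒  m ≈ 1.086 kg

m ≈ 1.09 kg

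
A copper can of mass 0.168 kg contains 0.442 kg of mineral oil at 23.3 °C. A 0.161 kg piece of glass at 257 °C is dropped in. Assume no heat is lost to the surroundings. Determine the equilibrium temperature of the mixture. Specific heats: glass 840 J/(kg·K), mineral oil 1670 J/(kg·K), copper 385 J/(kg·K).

T_f ≈ 57.0 °C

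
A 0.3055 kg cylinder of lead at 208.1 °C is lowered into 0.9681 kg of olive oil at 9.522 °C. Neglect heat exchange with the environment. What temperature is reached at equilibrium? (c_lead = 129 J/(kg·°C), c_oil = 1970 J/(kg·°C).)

T_f ≈ 13.5 °C

T_f = Σ m_i c_i T_i / Σ m_i c_i:
T_f = (39.41*208.1 + 1907.2*9.522) / (39.41 + 1907.2)
    = 26361 / 1946.6 ≈ 13.54 °C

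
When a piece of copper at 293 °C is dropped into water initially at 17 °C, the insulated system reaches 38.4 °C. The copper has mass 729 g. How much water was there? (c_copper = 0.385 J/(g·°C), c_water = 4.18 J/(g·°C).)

m ≈ 799 g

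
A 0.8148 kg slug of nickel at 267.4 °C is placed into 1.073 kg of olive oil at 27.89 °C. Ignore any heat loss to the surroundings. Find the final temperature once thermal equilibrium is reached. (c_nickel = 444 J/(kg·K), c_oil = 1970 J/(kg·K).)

T_f ≈ 62.9 °C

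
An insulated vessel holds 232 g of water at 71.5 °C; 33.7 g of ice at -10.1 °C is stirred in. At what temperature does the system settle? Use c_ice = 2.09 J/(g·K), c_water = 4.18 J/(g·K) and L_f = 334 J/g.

T_f ≈ 51.7 °C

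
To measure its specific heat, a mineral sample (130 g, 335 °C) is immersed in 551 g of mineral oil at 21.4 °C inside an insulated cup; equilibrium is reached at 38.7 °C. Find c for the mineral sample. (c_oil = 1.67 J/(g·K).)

Heat lost by the mineral sample = heat gained by the oil:
130×c×(335 − 38.7) = 551×1.67×(38.7 − 21.4)
38519 c = 15919  ⇒  c ≈ 0.4133 J/(g·K)

c ≈ 0.413 J/(g·K)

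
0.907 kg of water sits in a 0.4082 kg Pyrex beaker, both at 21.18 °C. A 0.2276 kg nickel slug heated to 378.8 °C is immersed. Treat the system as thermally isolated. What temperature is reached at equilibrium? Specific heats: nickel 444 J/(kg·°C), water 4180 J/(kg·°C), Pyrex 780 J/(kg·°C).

T_f ≈ 29.8 °C

Taking heat into each body as positive, Σ m c ΔT = 0:
0.2276*444*(T − 378.8) + 0.907*4180*(T − 21.18) + 0.4082*780*(T − 21.18) = 0
4210.7 T = 125322
T = 125322/4210.7 ≈ 29.76 °C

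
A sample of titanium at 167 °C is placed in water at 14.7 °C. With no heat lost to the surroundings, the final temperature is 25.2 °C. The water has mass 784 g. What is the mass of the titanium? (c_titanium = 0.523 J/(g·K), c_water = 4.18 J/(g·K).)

m ≈ 464 g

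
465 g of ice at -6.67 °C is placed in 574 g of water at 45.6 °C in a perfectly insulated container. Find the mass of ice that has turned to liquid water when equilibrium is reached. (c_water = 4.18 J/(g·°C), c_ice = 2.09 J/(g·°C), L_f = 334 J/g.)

Heat available from the water dropping to 0 °C: 574×4.18×45.6 = 109409 J.
Warming the ice to 0 °C takes 465×2.09×6.67 = 6482.2 J, leaving 102927 J for melting.
To melt every bit of ice: 465×334 = 155310 J.
102927 J < 155310 J, so only part of the ice melts and the system sits at 0 °C.
m_melt = 102927 / L_f = 308.2 g.

m_melted ≈ 308 g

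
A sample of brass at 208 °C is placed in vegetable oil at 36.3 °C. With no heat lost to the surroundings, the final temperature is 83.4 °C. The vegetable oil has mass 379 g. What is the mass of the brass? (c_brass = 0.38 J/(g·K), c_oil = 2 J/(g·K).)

m ≈ 754 g

|Q_brass| = |Q_oil|:
m×0.38×(208 − 83.4) = 379×2×(83.4 − 36.3)
47.35 m = 35702  ⇒  m ≈ 754 g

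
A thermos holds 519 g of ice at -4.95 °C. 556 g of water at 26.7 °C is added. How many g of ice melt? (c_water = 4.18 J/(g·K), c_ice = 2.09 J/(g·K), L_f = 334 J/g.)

Water can give up m c ΔT = 556×4.18×26.7 = 62053 J before reaching 0 °C.
Of that, 519×2.09×4.95 = 5369.3 J goes to bring the ice to 0 °C, leaving 56684 J.
Fully melting the ice requires m_ice L_f = 519×334 = 173346 J.
56684 J < 173346 J, so only part of the ice melts and the system sits at 0 °C.
Mass melted = 56684/334 ≈ 169.7 g.

m_melted ≈ 170 g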